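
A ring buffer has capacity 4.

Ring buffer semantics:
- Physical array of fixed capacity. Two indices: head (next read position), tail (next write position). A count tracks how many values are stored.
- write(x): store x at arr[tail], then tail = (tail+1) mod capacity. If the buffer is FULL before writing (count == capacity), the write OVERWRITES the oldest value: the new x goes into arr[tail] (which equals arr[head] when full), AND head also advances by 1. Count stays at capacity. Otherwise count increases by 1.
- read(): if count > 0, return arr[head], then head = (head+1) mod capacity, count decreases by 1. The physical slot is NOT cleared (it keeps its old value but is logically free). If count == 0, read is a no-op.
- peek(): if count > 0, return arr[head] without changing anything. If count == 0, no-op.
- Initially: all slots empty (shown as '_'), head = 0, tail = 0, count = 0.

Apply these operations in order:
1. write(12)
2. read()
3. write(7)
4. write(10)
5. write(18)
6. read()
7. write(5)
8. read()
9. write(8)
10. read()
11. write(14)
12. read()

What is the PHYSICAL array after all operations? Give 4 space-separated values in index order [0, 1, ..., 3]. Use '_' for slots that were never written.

After op 1 (write(12)): arr=[12 _ _ _] head=0 tail=1 count=1
After op 2 (read()): arr=[12 _ _ _] head=1 tail=1 count=0
After op 3 (write(7)): arr=[12 7 _ _] head=1 tail=2 count=1
After op 4 (write(10)): arr=[12 7 10 _] head=1 tail=3 count=2
After op 5 (write(18)): arr=[12 7 10 18] head=1 tail=0 count=3
After op 6 (read()): arr=[12 7 10 18] head=2 tail=0 count=2
After op 7 (write(5)): arr=[5 7 10 18] head=2 tail=1 count=3
After op 8 (read()): arr=[5 7 10 18] head=3 tail=1 count=2
After op 9 (write(8)): arr=[5 8 10 18] head=3 tail=2 count=3
After op 10 (read()): arr=[5 8 10 18] head=0 tail=2 count=2
After op 11 (write(14)): arr=[5 8 14 18] head=0 tail=3 count=3
After op 12 (read()): arr=[5 8 14 18] head=1 tail=3 count=2

Answer: 5 8 14 18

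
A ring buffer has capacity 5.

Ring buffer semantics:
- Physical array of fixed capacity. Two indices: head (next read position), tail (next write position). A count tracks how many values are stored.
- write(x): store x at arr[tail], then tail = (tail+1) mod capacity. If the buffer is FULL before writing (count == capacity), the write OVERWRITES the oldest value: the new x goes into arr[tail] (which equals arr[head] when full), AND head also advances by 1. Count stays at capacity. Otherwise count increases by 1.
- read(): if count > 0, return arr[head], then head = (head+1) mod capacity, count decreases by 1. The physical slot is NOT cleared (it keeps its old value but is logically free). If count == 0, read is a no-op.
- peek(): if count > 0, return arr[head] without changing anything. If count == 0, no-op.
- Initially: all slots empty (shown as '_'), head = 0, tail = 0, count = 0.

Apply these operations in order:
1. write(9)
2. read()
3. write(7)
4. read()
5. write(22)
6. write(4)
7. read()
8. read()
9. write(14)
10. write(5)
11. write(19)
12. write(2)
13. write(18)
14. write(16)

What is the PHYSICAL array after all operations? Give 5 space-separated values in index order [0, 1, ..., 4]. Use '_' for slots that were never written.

Answer: 5 19 2 18 16

Derivation:
After op 1 (write(9)): arr=[9 _ _ _ _] head=0 tail=1 count=1
After op 2 (read()): arr=[9 _ _ _ _] head=1 tail=1 count=0
After op 3 (write(7)): arr=[9 7 _ _ _] head=1 tail=2 count=1
After op 4 (read()): arr=[9 7 _ _ _] head=2 tail=2 count=0
After op 5 (write(22)): arr=[9 7 22 _ _] head=2 tail=3 count=1
After op 6 (write(4)): arr=[9 7 22 4 _] head=2 tail=4 count=2
After op 7 (read()): arr=[9 7 22 4 _] head=3 tail=4 count=1
After op 8 (read()): arr=[9 7 22 4 _] head=4 tail=4 count=0
After op 9 (write(14)): arr=[9 7 22 4 14] head=4 tail=0 count=1
After op 10 (write(5)): arr=[5 7 22 4 14] head=4 tail=1 count=2
After op 11 (write(19)): arr=[5 19 22 4 14] head=4 tail=2 count=3
After op 12 (write(2)): arr=[5 19 2 4 14] head=4 tail=3 count=4
After op 13 (write(18)): arr=[5 19 2 18 14] head=4 tail=4 count=5
After op 14 (write(16)): arr=[5 19 2 18 16] head=0 tail=0 count=5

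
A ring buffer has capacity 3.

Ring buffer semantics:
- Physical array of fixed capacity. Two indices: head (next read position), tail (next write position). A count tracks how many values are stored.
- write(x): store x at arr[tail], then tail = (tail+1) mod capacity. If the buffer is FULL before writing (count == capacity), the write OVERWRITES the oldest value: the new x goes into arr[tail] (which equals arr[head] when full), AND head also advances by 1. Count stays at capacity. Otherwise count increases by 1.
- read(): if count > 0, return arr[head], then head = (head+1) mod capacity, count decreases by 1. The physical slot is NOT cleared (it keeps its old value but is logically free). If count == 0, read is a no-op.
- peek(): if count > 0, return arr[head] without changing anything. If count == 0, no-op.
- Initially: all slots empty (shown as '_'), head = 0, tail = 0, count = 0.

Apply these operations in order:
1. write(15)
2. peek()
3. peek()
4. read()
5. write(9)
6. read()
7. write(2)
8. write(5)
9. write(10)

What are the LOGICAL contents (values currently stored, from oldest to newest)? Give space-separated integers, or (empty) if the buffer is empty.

Answer: 2 5 10

Derivation:
After op 1 (write(15)): arr=[15 _ _] head=0 tail=1 count=1
After op 2 (peek()): arr=[15 _ _] head=0 tail=1 count=1
After op 3 (peek()): arr=[15 _ _] head=0 tail=1 count=1
After op 4 (read()): arr=[15 _ _] head=1 tail=1 count=0
After op 5 (write(9)): arr=[15 9 _] head=1 tail=2 count=1
After op 6 (read()): arr=[15 9 _] head=2 tail=2 count=0
After op 7 (write(2)): arr=[15 9 2] head=2 tail=0 count=1
After op 8 (write(5)): arr=[5 9 2] head=2 tail=1 count=2
After op 9 (write(10)): arr=[5 10 2] head=2 tail=2 count=3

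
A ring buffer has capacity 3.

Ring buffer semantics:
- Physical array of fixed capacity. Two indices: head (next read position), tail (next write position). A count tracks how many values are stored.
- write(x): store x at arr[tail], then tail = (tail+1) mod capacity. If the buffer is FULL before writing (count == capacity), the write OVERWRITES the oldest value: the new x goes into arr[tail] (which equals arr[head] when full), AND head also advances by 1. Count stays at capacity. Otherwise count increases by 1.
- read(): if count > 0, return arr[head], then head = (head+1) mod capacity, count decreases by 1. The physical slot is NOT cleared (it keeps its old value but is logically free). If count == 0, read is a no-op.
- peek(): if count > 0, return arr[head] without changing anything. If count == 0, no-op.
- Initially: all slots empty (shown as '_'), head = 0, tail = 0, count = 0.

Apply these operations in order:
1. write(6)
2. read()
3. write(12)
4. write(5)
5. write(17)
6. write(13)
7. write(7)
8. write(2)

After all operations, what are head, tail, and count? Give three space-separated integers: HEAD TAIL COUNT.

After op 1 (write(6)): arr=[6 _ _] head=0 tail=1 count=1
After op 2 (read()): arr=[6 _ _] head=1 tail=1 count=0
After op 3 (write(12)): arr=[6 12 _] head=1 tail=2 count=1
After op 4 (write(5)): arr=[6 12 5] head=1 tail=0 count=2
After op 5 (write(17)): arr=[17 12 5] head=1 tail=1 count=3
After op 6 (write(13)): arr=[17 13 5] head=2 tail=2 count=3
After op 7 (write(7)): arr=[17 13 7] head=0 tail=0 count=3
After op 8 (write(2)): arr=[2 13 7] head=1 tail=1 count=3

Answer: 1 1 3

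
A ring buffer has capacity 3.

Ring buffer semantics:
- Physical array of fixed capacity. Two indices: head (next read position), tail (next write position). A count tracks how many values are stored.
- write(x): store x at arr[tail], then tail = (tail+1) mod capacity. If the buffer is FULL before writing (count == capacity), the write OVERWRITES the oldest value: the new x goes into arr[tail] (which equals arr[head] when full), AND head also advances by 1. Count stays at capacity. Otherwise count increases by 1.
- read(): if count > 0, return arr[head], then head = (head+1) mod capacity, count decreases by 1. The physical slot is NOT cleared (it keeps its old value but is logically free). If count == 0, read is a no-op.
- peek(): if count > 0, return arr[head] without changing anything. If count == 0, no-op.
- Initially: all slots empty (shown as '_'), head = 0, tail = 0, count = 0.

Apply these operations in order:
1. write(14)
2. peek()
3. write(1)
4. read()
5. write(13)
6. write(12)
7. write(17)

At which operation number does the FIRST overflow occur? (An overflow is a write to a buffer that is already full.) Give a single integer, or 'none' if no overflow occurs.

After op 1 (write(14)): arr=[14 _ _] head=0 tail=1 count=1
After op 2 (peek()): arr=[14 _ _] head=0 tail=1 count=1
After op 3 (write(1)): arr=[14 1 _] head=0 tail=2 count=2
After op 4 (read()): arr=[14 1 _] head=1 tail=2 count=1
After op 5 (write(13)): arr=[14 1 13] head=1 tail=0 count=2
After op 6 (write(12)): arr=[12 1 13] head=1 tail=1 count=3
After op 7 (write(17)): arr=[12 17 13] head=2 tail=2 count=3

Answer: 7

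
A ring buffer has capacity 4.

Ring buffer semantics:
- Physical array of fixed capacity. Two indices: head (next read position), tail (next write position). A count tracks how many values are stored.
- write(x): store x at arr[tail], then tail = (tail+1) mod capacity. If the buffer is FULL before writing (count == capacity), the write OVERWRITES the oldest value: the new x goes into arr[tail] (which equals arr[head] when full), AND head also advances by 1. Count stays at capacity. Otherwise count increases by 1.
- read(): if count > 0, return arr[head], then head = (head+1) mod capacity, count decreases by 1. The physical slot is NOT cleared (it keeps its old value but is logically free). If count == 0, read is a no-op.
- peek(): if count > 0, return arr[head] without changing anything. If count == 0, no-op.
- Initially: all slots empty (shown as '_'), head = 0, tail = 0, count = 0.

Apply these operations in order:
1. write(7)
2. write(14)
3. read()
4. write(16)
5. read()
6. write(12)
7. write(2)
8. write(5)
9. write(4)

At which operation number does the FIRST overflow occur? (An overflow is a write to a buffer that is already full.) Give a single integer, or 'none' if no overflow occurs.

After op 1 (write(7)): arr=[7 _ _ _] head=0 tail=1 count=1
After op 2 (write(14)): arr=[7 14 _ _] head=0 tail=2 count=2
After op 3 (read()): arr=[7 14 _ _] head=1 tail=2 count=1
After op 4 (write(16)): arr=[7 14 16 _] head=1 tail=3 count=2
After op 5 (read()): arr=[7 14 16 _] head=2 tail=3 count=1
After op 6 (write(12)): arr=[7 14 16 12] head=2 tail=0 count=2
After op 7 (write(2)): arr=[2 14 16 12] head=2 tail=1 count=3
After op 8 (write(5)): arr=[2 5 16 12] head=2 tail=2 count=4
After op 9 (write(4)): arr=[2 5 4 12] head=3 tail=3 count=4

Answer: 9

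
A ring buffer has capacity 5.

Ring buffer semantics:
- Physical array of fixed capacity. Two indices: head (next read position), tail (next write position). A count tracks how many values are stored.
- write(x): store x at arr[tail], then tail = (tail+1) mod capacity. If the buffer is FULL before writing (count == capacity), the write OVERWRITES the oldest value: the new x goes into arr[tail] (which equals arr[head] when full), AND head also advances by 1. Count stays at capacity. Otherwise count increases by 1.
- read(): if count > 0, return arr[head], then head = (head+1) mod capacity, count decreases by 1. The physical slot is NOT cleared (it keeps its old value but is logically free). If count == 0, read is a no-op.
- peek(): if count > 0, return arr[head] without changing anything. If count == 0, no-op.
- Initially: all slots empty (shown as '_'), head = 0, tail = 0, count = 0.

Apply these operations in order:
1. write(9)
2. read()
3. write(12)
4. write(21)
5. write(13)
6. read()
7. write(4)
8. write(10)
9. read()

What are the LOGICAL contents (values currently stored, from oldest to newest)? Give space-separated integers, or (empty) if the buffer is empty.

After op 1 (write(9)): arr=[9 _ _ _ _] head=0 tail=1 count=1
After op 2 (read()): arr=[9 _ _ _ _] head=1 tail=1 count=0
After op 3 (write(12)): arr=[9 12 _ _ _] head=1 tail=2 count=1
After op 4 (write(21)): arr=[9 12 21 _ _] head=1 tail=3 count=2
After op 5 (write(13)): arr=[9 12 21 13 _] head=1 tail=4 count=3
After op 6 (read()): arr=[9 12 21 13 _] head=2 tail=4 count=2
After op 7 (write(4)): arr=[9 12 21 13 4] head=2 tail=0 count=3
After op 8 (write(10)): arr=[10 12 21 13 4] head=2 tail=1 count=4
After op 9 (read()): arr=[10 12 21 13 4] head=3 tail=1 count=3

Answer: 13 4 10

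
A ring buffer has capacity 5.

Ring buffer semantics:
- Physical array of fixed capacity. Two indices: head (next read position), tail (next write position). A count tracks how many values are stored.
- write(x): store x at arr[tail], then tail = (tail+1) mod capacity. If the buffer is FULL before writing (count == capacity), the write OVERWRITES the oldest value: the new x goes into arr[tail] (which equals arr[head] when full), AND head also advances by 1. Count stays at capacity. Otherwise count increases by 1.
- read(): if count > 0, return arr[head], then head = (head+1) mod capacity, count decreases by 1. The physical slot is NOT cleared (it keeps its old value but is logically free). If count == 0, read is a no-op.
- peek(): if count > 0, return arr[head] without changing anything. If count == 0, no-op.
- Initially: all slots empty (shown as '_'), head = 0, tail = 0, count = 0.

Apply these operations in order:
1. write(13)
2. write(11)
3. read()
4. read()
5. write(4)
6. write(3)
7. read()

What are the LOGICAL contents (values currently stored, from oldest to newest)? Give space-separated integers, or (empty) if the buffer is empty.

After op 1 (write(13)): arr=[13 _ _ _ _] head=0 tail=1 count=1
After op 2 (write(11)): arr=[13 11 _ _ _] head=0 tail=2 count=2
After op 3 (read()): arr=[13 11 _ _ _] head=1 tail=2 count=1
After op 4 (read()): arr=[13 11 _ _ _] head=2 tail=2 count=0
After op 5 (write(4)): arr=[13 11 4 _ _] head=2 tail=3 count=1
After op 6 (write(3)): arr=[13 11 4 3 _] head=2 tail=4 count=2
After op 7 (read()): arr=[13 11 4 3 _] head=3 tail=4 count=1

Answer: 3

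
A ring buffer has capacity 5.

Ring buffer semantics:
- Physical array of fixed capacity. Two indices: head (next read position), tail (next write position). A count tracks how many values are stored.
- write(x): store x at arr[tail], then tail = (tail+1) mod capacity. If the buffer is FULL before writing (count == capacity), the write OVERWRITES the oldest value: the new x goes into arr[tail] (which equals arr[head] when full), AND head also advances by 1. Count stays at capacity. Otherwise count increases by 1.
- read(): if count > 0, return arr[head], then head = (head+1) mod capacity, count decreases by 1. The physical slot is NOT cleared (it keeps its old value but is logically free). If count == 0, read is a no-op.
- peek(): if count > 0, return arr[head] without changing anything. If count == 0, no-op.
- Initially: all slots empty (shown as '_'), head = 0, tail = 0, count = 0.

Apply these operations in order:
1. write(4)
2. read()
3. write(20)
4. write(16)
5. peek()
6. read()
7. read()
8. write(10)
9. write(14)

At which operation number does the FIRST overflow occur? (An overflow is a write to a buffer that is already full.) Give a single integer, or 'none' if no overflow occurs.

Answer: none

Derivation:
After op 1 (write(4)): arr=[4 _ _ _ _] head=0 tail=1 count=1
After op 2 (read()): arr=[4 _ _ _ _] head=1 tail=1 count=0
After op 3 (write(20)): arr=[4 20 _ _ _] head=1 tail=2 count=1
After op 4 (write(16)): arr=[4 20 16 _ _] head=1 tail=3 count=2
After op 5 (peek()): arr=[4 20 16 _ _] head=1 tail=3 count=2
After op 6 (read()): arr=[4 20 16 _ _] head=2 tail=3 count=1
After op 7 (read()): arr=[4 20 16 _ _] head=3 tail=3 count=0
After op 8 (write(10)): arr=[4 20 16 10 _] head=3 tail=4 count=1
After op 9 (write(14)): arr=[4 20 16 10 14] head=3 tail=0 count=2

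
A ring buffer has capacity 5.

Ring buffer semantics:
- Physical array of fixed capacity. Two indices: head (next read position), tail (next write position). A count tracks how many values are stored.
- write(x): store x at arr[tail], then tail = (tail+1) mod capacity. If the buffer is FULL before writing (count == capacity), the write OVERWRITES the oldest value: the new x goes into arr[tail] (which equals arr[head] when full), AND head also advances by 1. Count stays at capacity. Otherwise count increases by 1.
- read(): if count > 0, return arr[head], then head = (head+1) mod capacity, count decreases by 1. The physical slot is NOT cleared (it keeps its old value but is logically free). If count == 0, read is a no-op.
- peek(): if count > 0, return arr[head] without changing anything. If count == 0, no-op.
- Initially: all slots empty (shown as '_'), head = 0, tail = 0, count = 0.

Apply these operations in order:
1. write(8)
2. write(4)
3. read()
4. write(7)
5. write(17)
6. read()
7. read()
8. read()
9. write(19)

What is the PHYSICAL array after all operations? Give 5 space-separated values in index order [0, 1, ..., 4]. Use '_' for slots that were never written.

Answer: 8 4 7 17 19

Derivation:
After op 1 (write(8)): arr=[8 _ _ _ _] head=0 tail=1 count=1
After op 2 (write(4)): arr=[8 4 _ _ _] head=0 tail=2 count=2
After op 3 (read()): arr=[8 4 _ _ _] head=1 tail=2 count=1
After op 4 (write(7)): arr=[8 4 7 _ _] head=1 tail=3 count=2
After op 5 (write(17)): arr=[8 4 7 17 _] head=1 tail=4 count=3
After op 6 (read()): arr=[8 4 7 17 _] head=2 tail=4 count=2
After op 7 (read()): arr=[8 4 7 17 _] head=3 tail=4 count=1
After op 8 (read()): arr=[8 4 7 17 _] head=4 tail=4 count=0
After op 9 (write(19)): arr=[8 4 7 17 19] head=4 tail=0 count=1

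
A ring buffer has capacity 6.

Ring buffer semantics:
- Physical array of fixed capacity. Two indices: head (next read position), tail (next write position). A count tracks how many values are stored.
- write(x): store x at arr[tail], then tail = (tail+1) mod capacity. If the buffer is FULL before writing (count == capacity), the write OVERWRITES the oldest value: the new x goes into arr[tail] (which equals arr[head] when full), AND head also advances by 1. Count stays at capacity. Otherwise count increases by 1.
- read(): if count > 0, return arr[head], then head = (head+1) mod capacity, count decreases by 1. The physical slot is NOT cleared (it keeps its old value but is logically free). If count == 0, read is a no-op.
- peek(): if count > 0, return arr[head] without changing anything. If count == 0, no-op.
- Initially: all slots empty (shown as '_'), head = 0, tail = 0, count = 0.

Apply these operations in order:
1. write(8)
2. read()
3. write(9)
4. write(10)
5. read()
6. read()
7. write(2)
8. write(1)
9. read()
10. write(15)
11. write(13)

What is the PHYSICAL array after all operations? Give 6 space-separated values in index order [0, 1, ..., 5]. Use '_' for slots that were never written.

After op 1 (write(8)): arr=[8 _ _ _ _ _] head=0 tail=1 count=1
After op 2 (read()): arr=[8 _ _ _ _ _] head=1 tail=1 count=0
After op 3 (write(9)): arr=[8 9 _ _ _ _] head=1 tail=2 count=1
After op 4 (write(10)): arr=[8 9 10 _ _ _] head=1 tail=3 count=2
After op 5 (read()): arr=[8 9 10 _ _ _] head=2 tail=3 count=1
After op 6 (read()): arr=[8 9 10 _ _ _] head=3 tail=3 count=0
After op 7 (write(2)): arr=[8 9 10 2 _ _] head=3 tail=4 count=1
After op 8 (write(1)): arr=[8 9 10 2 1 _] head=3 tail=5 count=2
After op 9 (read()): arr=[8 9 10 2 1 _] head=4 tail=5 count=1
After op 10 (write(15)): arr=[8 9 10 2 1 15] head=4 tail=0 count=2
After op 11 (write(13)): arr=[13 9 10 2 1 15] head=4 tail=1 count=3

Answer: 13 9 10 2 1 15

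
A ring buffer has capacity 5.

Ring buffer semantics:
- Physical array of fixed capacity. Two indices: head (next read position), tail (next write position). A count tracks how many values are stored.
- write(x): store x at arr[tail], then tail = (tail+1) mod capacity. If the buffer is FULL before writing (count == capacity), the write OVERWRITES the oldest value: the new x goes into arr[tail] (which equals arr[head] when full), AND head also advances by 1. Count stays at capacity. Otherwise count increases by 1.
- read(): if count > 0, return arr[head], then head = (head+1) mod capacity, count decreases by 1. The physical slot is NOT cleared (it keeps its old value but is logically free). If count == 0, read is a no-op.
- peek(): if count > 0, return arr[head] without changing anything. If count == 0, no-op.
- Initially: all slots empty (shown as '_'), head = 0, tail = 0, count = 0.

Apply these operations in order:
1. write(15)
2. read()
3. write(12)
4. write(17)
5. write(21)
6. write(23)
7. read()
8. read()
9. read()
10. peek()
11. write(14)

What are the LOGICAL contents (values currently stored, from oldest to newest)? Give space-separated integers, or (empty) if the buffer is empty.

Answer: 23 14

Derivation:
After op 1 (write(15)): arr=[15 _ _ _ _] head=0 tail=1 count=1
After op 2 (read()): arr=[15 _ _ _ _] head=1 tail=1 count=0
After op 3 (write(12)): arr=[15 12 _ _ _] head=1 tail=2 count=1
After op 4 (write(17)): arr=[15 12 17 _ _] head=1 tail=3 count=2
After op 5 (write(21)): arr=[15 12 17 21 _] head=1 tail=4 count=3
After op 6 (write(23)): arr=[15 12 17 21 23] head=1 tail=0 count=4
After op 7 (read()): arr=[15 12 17 21 23] head=2 tail=0 count=3
After op 8 (read()): arr=[15 12 17 21 23] head=3 tail=0 count=2
After op 9 (read()): arr=[15 12 17 21 23] head=4 tail=0 count=1
After op 10 (peek()): arr=[15 12 17 21 23] head=4 tail=0 count=1
After op 11 (write(14)): arr=[14 12 17 21 23] head=4 tail=1 count=2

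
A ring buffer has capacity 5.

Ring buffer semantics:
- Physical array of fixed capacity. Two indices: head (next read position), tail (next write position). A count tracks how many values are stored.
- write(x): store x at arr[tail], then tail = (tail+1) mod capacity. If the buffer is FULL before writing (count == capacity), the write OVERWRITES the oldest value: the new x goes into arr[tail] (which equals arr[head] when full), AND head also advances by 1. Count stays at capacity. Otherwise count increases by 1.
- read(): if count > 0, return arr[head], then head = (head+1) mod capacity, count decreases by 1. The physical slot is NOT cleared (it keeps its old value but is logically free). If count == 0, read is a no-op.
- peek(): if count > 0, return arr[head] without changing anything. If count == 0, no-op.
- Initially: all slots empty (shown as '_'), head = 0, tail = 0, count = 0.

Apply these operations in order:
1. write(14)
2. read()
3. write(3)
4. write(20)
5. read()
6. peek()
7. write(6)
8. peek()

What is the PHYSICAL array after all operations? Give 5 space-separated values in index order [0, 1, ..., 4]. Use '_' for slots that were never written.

Answer: 14 3 20 6 _

Derivation:
After op 1 (write(14)): arr=[14 _ _ _ _] head=0 tail=1 count=1
After op 2 (read()): arr=[14 _ _ _ _] head=1 tail=1 count=0
After op 3 (write(3)): arr=[14 3 _ _ _] head=1 tail=2 count=1
After op 4 (write(20)): arr=[14 3 20 _ _] head=1 tail=3 count=2
After op 5 (read()): arr=[14 3 20 _ _] head=2 tail=3 count=1
After op 6 (peek()): arr=[14 3 20 _ _] head=2 tail=3 count=1
After op 7 (write(6)): arr=[14 3 20 6 _] head=2 tail=4 count=2
After op 8 (peek()): arr=[14 3 20 6 _] head=2 tail=4 count=2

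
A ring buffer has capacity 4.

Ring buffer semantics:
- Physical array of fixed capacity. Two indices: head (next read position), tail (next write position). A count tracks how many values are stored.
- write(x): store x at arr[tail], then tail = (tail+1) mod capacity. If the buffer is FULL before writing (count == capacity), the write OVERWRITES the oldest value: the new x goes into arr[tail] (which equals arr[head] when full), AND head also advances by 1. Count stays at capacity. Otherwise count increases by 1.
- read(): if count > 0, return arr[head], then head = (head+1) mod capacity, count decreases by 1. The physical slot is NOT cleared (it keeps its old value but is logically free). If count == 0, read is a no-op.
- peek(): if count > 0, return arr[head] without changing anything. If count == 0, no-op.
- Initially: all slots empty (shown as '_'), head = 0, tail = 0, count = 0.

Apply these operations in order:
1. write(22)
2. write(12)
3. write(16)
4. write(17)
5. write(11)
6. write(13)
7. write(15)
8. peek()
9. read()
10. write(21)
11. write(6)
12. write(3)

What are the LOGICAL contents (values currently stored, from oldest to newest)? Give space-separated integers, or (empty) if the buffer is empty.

After op 1 (write(22)): arr=[22 _ _ _] head=0 tail=1 count=1
After op 2 (write(12)): arr=[22 12 _ _] head=0 tail=2 count=2
After op 3 (write(16)): arr=[22 12 16 _] head=0 tail=3 count=3
After op 4 (write(17)): arr=[22 12 16 17] head=0 tail=0 count=4
After op 5 (write(11)): arr=[11 12 16 17] head=1 tail=1 count=4
After op 6 (write(13)): arr=[11 13 16 17] head=2 tail=2 count=4
After op 7 (write(15)): arr=[11 13 15 17] head=3 tail=3 count=4
After op 8 (peek()): arr=[11 13 15 17] head=3 tail=3 count=4
After op 9 (read()): arr=[11 13 15 17] head=0 tail=3 count=3
After op 10 (write(21)): arr=[11 13 15 21] head=0 tail=0 count=4
After op 11 (write(6)): arr=[6 13 15 21] head=1 tail=1 count=4
After op 12 (write(3)): arr=[6 3 15 21] head=2 tail=2 count=4

Answer: 15 21 6 3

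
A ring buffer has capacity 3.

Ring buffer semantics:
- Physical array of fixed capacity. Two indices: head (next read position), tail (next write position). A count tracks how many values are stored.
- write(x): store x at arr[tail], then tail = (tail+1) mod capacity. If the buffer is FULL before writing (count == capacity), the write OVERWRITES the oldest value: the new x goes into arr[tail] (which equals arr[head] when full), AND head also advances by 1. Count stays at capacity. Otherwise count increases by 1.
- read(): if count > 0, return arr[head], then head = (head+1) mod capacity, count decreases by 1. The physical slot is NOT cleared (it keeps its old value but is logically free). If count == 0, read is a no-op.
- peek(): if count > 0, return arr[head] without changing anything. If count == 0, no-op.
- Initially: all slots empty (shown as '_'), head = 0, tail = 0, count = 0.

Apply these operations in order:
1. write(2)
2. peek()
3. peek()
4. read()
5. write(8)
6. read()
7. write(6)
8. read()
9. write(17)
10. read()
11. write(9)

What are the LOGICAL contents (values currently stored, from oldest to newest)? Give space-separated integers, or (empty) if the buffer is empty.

After op 1 (write(2)): arr=[2 _ _] head=0 tail=1 count=1
After op 2 (peek()): arr=[2 _ _] head=0 tail=1 count=1
After op 3 (peek()): arr=[2 _ _] head=0 tail=1 count=1
After op 4 (read()): arr=[2 _ _] head=1 tail=1 count=0
After op 5 (write(8)): arr=[2 8 _] head=1 tail=2 count=1
After op 6 (read()): arr=[2 8 _] head=2 tail=2 count=0
After op 7 (write(6)): arr=[2 8 6] head=2 tail=0 count=1
After op 8 (read()): arr=[2 8 6] head=0 tail=0 count=0
After op 9 (write(17)): arr=[17 8 6] head=0 tail=1 count=1
After op 10 (read()): arr=[17 8 6] head=1 tail=1 count=0
After op 11 (write(9)): arr=[17 9 6] head=1 tail=2 count=1

Answer: 9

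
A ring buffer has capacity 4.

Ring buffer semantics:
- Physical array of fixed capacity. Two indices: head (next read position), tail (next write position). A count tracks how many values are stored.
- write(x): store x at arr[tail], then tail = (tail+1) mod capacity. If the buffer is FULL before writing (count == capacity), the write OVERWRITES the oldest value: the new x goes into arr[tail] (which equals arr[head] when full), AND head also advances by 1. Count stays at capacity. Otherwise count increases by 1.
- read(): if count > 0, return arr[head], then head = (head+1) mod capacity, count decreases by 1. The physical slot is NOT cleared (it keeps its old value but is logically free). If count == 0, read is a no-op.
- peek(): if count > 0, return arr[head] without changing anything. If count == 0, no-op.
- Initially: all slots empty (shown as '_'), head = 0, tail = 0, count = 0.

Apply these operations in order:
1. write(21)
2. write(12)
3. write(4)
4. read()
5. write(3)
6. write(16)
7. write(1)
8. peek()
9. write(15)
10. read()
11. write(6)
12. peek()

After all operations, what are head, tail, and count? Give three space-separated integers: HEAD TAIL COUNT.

After op 1 (write(21)): arr=[21 _ _ _] head=0 tail=1 count=1
After op 2 (write(12)): arr=[21 12 _ _] head=0 tail=2 count=2
After op 3 (write(4)): arr=[21 12 4 _] head=0 tail=3 count=3
After op 4 (read()): arr=[21 12 4 _] head=1 tail=3 count=2
After op 5 (write(3)): arr=[21 12 4 3] head=1 tail=0 count=3
After op 6 (write(16)): arr=[16 12 4 3] head=1 tail=1 count=4
After op 7 (write(1)): arr=[16 1 4 3] head=2 tail=2 count=4
After op 8 (peek()): arr=[16 1 4 3] head=2 tail=2 count=4
After op 9 (write(15)): arr=[16 1 15 3] head=3 tail=3 count=4
After op 10 (read()): arr=[16 1 15 3] head=0 tail=3 count=3
After op 11 (write(6)): arr=[16 1 15 6] head=0 tail=0 count=4
After op 12 (peek()): arr=[16 1 15 6] head=0 tail=0 count=4

Answer: 0 0 4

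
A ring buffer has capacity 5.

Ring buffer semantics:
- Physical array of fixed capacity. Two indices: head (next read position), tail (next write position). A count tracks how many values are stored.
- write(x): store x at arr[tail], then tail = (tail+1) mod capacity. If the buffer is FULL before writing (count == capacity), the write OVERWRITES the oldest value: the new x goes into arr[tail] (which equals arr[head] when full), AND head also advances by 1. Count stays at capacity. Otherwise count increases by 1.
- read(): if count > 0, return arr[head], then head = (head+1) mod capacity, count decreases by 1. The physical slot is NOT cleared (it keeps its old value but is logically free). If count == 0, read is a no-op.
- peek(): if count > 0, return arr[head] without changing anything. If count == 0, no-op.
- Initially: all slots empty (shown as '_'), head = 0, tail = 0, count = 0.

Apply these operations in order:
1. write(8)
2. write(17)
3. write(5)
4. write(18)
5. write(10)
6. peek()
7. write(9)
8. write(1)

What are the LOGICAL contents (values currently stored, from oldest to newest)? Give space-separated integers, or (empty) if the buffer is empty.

After op 1 (write(8)): arr=[8 _ _ _ _] head=0 tail=1 count=1
After op 2 (write(17)): arr=[8 17 _ _ _] head=0 tail=2 count=2
After op 3 (write(5)): arr=[8 17 5 _ _] head=0 tail=3 count=3
After op 4 (write(18)): arr=[8 17 5 18 _] head=0 tail=4 count=4
After op 5 (write(10)): arr=[8 17 5 18 10] head=0 tail=0 count=5
After op 6 (peek()): arr=[8 17 5 18 10] head=0 tail=0 count=5
After op 7 (write(9)): arr=[9 17 5 18 10] head=1 tail=1 count=5
After op 8 (write(1)): arr=[9 1 5 18 10] head=2 tail=2 count=5

Answer: 5 18 10 9 1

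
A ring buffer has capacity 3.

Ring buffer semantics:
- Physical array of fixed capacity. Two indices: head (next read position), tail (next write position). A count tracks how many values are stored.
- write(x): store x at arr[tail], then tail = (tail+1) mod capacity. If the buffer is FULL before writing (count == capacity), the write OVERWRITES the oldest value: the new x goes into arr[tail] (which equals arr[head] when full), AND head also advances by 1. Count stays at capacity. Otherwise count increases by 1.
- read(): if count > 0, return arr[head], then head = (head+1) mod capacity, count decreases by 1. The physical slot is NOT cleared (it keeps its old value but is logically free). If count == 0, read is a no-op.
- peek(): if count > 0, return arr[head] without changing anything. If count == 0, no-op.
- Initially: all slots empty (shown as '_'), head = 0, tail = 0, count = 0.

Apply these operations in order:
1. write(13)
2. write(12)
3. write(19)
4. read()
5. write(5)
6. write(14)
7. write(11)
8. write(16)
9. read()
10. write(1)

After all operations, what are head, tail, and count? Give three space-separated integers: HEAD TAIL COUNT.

Answer: 2 2 3

Derivation:
After op 1 (write(13)): arr=[13 _ _] head=0 tail=1 count=1
After op 2 (write(12)): arr=[13 12 _] head=0 tail=2 count=2
After op 3 (write(19)): arr=[13 12 19] head=0 tail=0 count=3
After op 4 (read()): arr=[13 12 19] head=1 tail=0 count=2
After op 5 (write(5)): arr=[5 12 19] head=1 tail=1 count=3
After op 6 (write(14)): arr=[5 14 19] head=2 tail=2 count=3
After op 7 (write(11)): arr=[5 14 11] head=0 tail=0 count=3
After op 8 (write(16)): arr=[16 14 11] head=1 tail=1 count=3
After op 9 (read()): arr=[16 14 11] head=2 tail=1 count=2
After op 10 (write(1)): arr=[16 1 11] head=2 tail=2 count=3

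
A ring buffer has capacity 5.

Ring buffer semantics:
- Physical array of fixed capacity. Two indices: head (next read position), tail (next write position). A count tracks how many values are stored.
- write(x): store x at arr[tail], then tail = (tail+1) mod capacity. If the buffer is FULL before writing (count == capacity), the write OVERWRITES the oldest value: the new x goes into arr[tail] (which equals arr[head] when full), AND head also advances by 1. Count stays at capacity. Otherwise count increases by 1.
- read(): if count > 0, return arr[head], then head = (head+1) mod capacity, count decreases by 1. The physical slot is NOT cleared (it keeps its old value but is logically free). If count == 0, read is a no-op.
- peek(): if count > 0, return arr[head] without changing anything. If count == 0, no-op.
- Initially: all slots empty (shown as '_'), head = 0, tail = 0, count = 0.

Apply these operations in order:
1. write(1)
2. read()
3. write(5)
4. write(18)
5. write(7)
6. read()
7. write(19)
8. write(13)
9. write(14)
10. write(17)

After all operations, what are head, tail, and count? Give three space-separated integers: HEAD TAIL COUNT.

After op 1 (write(1)): arr=[1 _ _ _ _] head=0 tail=1 count=1
After op 2 (read()): arr=[1 _ _ _ _] head=1 tail=1 count=0
After op 3 (write(5)): arr=[1 5 _ _ _] head=1 tail=2 count=1
After op 4 (write(18)): arr=[1 5 18 _ _] head=1 tail=3 count=2
After op 5 (write(7)): arr=[1 5 18 7 _] head=1 tail=4 count=3
After op 6 (read()): arr=[1 5 18 7 _] head=2 tail=4 count=2
After op 7 (write(19)): arr=[1 5 18 7 19] head=2 tail=0 count=3
After op 8 (write(13)): arr=[13 5 18 7 19] head=2 tail=1 count=4
After op 9 (write(14)): arr=[13 14 18 7 19] head=2 tail=2 count=5
After op 10 (write(17)): arr=[13 14 17 7 19] head=3 tail=3 count=5

Answer: 3 3 5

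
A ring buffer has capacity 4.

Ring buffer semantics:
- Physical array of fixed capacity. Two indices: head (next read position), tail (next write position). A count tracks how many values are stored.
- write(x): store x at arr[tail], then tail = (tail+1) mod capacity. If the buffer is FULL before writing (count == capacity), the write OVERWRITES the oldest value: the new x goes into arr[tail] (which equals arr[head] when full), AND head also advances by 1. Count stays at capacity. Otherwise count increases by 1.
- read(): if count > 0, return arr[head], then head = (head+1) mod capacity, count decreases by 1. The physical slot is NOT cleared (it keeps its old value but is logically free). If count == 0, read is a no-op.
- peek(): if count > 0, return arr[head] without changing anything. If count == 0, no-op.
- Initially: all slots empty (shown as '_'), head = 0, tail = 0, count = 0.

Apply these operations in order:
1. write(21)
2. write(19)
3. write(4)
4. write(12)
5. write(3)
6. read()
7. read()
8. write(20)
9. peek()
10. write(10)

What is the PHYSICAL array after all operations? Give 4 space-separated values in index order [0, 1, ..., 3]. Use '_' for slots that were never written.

Answer: 3 20 10 12

Derivation:
After op 1 (write(21)): arr=[21 _ _ _] head=0 tail=1 count=1
After op 2 (write(19)): arr=[21 19 _ _] head=0 tail=2 count=2
After op 3 (write(4)): arr=[21 19 4 _] head=0 tail=3 count=3
After op 4 (write(12)): arr=[21 19 4 12] head=0 tail=0 count=4
After op 5 (write(3)): arr=[3 19 4 12] head=1 tail=1 count=4
After op 6 (read()): arr=[3 19 4 12] head=2 tail=1 count=3
After op 7 (read()): arr=[3 19 4 12] head=3 tail=1 count=2
After op 8 (write(20)): arr=[3 20 4 12] head=3 tail=2 count=3
After op 9 (peek()): arr=[3 20 4 12] head=3 tail=2 count=3
After op 10 (write(10)): arr=[3 20 10 12] head=3 tail=3 count=4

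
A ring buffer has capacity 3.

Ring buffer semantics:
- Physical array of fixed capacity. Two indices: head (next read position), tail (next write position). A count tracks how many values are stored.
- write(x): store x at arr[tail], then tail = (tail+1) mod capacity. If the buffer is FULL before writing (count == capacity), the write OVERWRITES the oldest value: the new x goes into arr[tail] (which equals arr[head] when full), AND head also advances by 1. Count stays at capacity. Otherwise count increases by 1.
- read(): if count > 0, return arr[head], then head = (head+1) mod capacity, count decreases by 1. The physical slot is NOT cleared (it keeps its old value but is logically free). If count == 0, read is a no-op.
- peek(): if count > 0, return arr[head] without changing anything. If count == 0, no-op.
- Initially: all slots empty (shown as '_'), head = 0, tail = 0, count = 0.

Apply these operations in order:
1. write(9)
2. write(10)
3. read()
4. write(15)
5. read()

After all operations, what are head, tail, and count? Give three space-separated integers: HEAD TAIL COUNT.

Answer: 2 0 1

Derivation:
After op 1 (write(9)): arr=[9 _ _] head=0 tail=1 count=1
After op 2 (write(10)): arr=[9 10 _] head=0 tail=2 count=2
After op 3 (read()): arr=[9 10 _] head=1 tail=2 count=1
After op 4 (write(15)): arr=[9 10 15] head=1 tail=0 count=2
After op 5 (read()): arr=[9 10 15] head=2 tail=0 count=1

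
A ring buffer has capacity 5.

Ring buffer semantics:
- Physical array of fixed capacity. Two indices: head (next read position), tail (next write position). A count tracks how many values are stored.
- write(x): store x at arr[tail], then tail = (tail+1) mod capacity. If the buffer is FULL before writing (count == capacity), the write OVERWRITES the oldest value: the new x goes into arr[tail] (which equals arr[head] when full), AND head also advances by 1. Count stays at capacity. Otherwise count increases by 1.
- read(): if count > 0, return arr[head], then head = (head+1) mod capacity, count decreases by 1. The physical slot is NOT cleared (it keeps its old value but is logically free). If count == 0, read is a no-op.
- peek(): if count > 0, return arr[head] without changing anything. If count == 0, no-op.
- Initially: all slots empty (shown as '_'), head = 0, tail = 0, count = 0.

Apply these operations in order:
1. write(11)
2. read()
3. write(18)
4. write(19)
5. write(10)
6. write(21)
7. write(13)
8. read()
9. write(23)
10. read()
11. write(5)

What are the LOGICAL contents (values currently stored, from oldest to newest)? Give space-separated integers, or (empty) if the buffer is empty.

After op 1 (write(11)): arr=[11 _ _ _ _] head=0 tail=1 count=1
After op 2 (read()): arr=[11 _ _ _ _] head=1 tail=1 count=0
After op 3 (write(18)): arr=[11 18 _ _ _] head=1 tail=2 count=1
After op 4 (write(19)): arr=[11 18 19 _ _] head=1 tail=3 count=2
After op 5 (write(10)): arr=[11 18 19 10 _] head=1 tail=4 count=3
After op 6 (write(21)): arr=[11 18 19 10 21] head=1 tail=0 count=4
After op 7 (write(13)): arr=[13 18 19 10 21] head=1 tail=1 count=5
After op 8 (read()): arr=[13 18 19 10 21] head=2 tail=1 count=4
After op 9 (write(23)): arr=[13 23 19 10 21] head=2 tail=2 count=5
After op 10 (read()): arr=[13 23 19 10 21] head=3 tail=2 count=4
After op 11 (write(5)): arr=[13 23 5 10 21] head=3 tail=3 count=5

Answer: 10 21 13 23 5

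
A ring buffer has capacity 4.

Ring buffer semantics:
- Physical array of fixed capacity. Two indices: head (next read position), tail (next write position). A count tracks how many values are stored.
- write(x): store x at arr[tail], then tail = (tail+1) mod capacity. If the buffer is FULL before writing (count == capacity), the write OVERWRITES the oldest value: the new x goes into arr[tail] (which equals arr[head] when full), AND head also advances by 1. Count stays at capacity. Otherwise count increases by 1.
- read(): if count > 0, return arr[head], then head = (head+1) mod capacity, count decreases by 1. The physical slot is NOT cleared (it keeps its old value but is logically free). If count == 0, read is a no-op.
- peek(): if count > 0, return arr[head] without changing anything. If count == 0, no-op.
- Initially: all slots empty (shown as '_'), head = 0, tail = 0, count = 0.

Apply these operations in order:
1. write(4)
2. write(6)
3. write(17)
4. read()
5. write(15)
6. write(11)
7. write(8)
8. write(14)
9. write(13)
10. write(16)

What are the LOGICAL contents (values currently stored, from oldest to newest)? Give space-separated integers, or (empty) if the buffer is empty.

Answer: 8 14 13 16

Derivation:
After op 1 (write(4)): arr=[4 _ _ _] head=0 tail=1 count=1
After op 2 (write(6)): arr=[4 6 _ _] head=0 tail=2 count=2
After op 3 (write(17)): arr=[4 6 17 _] head=0 tail=3 count=3
After op 4 (read()): arr=[4 6 17 _] head=1 tail=3 count=2
After op 5 (write(15)): arr=[4 6 17 15] head=1 tail=0 count=3
After op 6 (write(11)): arr=[11 6 17 15] head=1 tail=1 count=4
After op 7 (write(8)): arr=[11 8 17 15] head=2 tail=2 count=4
After op 8 (write(14)): arr=[11 8 14 15] head=3 tail=3 count=4
After op 9 (write(13)): arr=[11 8 14 13] head=0 tail=0 count=4
After op 10 (write(16)): arr=[16 8 14 13] head=1 tail=1 count=4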